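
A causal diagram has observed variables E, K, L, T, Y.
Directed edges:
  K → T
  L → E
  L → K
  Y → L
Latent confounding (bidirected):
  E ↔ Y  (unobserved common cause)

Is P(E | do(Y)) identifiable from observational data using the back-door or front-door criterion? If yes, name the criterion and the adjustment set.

desc(Y)\{Y}={E,K,L,T}; candidates ⊆ {—}.
Y↔E: latent back-door arc(s) into Y.
size 0: {}; under {} Y still reaches {E} ∋ E.
Y↔E cannot be blocked by any observed set — no back-door set.
{L}: (i) intercepts every directed Y→E path; (ii) no back-door Y→{L}; (iii) {Y} blocks every back-door {L}→E. Front-door holds.
P(E|do(Y)) = Σ_{L} P(L|Y) Σ_{Y'} P(E|L,Y')P(Y').

P(E|do(Y)): frontdoor, adjust for {L}.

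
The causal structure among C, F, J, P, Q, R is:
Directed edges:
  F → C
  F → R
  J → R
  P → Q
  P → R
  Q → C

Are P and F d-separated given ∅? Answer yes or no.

Yes — P ⊥ F | ∅.

Bayes-Ball from P | ∅ reaches {C,Q,R}.
F ∉ reach(P|∅) ⇒ P ⊥ F | ∅.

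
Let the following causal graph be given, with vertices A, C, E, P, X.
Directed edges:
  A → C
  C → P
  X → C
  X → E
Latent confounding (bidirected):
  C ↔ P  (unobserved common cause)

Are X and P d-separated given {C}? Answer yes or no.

Bayes-Ball from X | {C} reaches {A,E,P}.
P ∈ reach(X|{C}) ⇒ X ⊥̸ P | {C}.

No — X and P are d-connected given {C}.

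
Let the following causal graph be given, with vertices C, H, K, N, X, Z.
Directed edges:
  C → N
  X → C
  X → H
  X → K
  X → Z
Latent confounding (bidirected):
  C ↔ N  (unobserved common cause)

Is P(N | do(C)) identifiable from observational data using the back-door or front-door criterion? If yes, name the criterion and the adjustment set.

P(N|do(C)): not identifiable (no BD/FD set).

desc(C)\{C}={N}; candidates ⊆ {H,K,X,Z}.
C↔N: latent back-door arc(s) into C.
size 0: {}; under {} C still reaches {H,K,N,X,Z} ∋ N.
size 1: {H}, {K}, {X} …(+1); under {H} C still reaches {K,N,X,Z} ∋ N.
size 2: {H,K}, {H,X}, {H,Z} …(+3); under {H,K} C still reaches {N,X,Z} ∋ N.
C↔N cannot be blocked by any observed set — no back-door set.
No mediator lies on a directed C→…→N path.
Neither criterion identifies P(N|do(C)) in this graph.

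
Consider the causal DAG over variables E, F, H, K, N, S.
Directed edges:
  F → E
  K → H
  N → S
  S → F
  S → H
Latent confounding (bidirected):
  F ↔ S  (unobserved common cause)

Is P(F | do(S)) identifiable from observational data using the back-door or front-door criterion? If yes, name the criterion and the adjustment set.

P(F|do(S)): not identifiable (no BD/FD set).

desc(S)\{S}={E,F,H}; candidates ⊆ {K,N}.
S↔F: latent back-door arc(s) into S.
size 0: {}; under {} S still reaches {E,F,N} ∋ F.
size 1: {K}, {N}; under {K} S still reaches {E,F,N} ∋ F.
size 2: {K,N}; under {K,N} S still reaches {E,F} ∋ F.
S↔F cannot be blocked by any observed set — no back-door set.
No mediator lies on a directed S→…→F path.
Neither criterion identifies P(F|do(S)) in this graph.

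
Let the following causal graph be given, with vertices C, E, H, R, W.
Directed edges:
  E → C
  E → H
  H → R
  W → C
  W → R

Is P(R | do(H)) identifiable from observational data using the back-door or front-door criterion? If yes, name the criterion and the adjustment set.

P(R|do(H)): backdoor, adjust for ∅.

desc(H)\{H}={R}; candidates ⊆ {C,E,W}.
∅: H⊥R given ∅ in G with H→· removed — back-door holds.
P(R|do(H)) = P(R|H) — no adjustment needed.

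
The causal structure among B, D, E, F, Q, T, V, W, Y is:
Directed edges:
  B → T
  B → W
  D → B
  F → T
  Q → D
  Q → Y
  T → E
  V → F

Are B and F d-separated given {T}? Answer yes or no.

Bayes-Ball from B | {T} reaches {D,F,Q,V,W,Y}.
F ∈ reach(B|{T}) ⇒ B ⊥̸ F | {T}.

No — B and F are d-connected given {T}.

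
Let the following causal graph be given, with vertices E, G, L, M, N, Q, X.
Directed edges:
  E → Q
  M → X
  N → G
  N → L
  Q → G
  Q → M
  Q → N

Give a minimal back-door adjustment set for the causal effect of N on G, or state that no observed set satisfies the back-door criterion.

N→G: minimal back-door set {Q}.

desc(N)\{N}={G,L}; candidates ⊆ {E,M,Q,X}.
size 0: {}; under {} N still reaches {E,G,M,Q,X} ∋ G.
{Q}: N⊥G given {Q} in G with N→· removed — back-door holds.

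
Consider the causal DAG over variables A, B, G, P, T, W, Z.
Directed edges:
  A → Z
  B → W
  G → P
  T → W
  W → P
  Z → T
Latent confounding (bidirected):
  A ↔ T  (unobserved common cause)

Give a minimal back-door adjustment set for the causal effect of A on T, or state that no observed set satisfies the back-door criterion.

desc(A)\{A}={P,T,W,Z}; candidates ⊆ {B,G}.
A↔T: latent back-door arc(s) into A.
size 0: {}; under {} A still reaches {P,T,W} ∋ T.
size 1: {B}, {G}; under {B} A still reaches {P,T,W} ∋ T.
size 2: {B,G}; under {B,G} A still reaches {P,T,W} ∋ T.
A↔T cannot be blocked by any observed set — no back-door set.

A→T: no observed back-door set.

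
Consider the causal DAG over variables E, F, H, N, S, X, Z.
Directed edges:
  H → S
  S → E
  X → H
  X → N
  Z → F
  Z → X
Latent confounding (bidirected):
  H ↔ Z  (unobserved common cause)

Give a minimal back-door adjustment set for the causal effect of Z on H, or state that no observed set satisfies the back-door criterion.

desc(Z)\{Z}={E,F,H,N,S,X}; candidates ⊆ {—}.
Z↔H: latent back-door arc(s) into Z.
size 0: {}; under {} Z still reaches {E,H,S} ∋ H.
Z↔H cannot be blocked by any observed set — no back-door set.

Z→H: no observed back-door set.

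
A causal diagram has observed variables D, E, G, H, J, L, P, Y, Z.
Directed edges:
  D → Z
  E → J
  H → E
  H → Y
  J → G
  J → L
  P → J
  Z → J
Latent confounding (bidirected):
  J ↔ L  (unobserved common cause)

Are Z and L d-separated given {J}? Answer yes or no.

No — Z and L are d-connected given {J}.

Bayes-Ball from Z | {J} reaches {D,E,H,L,P,Y}.
L ∈ reach(Z|{J}) ⇒ Z ⊥̸ L | {J}.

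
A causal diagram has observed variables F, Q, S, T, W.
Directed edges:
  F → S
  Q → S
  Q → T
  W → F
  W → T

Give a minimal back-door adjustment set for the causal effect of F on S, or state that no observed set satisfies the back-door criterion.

desc(F)\{F}={S}; candidates ⊆ {Q,T,W}.
∅: F⊥S given ∅ in G with F→· removed — back-door holds.

F→S: minimal back-door set ∅.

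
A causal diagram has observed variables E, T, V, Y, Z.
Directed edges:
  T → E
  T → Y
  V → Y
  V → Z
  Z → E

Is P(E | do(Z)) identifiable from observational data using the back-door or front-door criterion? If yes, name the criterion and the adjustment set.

P(E|do(Z)): backdoor, adjust for ∅.

desc(Z)\{Z}={E}; candidates ⊆ {T,V,Y}.
∅: Z⊥E given ∅ in G with Z→· removed — back-door holds.
P(E|do(Z)) = P(E|Z) — no adjustment needed.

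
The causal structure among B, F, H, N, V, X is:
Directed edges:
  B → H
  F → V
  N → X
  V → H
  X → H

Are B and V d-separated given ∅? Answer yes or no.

Bayes-Ball from B | ∅ reaches {H}.
V ∉ reach(B|∅) ⇒ B ⊥ V | ∅.

Yes — B ⊥ V | ∅.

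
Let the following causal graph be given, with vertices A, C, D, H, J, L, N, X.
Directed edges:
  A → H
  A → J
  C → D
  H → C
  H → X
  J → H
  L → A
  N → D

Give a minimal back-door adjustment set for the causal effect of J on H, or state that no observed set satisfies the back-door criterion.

desc(J)\{J}={C,D,H,X}; candidates ⊆ {A,L,N}.
size 0: {}; under {} J still reaches {A,C,D,H,L,X} ∋ H.
{A}: J⊥H given {A} in G with J→· removed — back-door holds.

J→H: minimal back-door set {A}.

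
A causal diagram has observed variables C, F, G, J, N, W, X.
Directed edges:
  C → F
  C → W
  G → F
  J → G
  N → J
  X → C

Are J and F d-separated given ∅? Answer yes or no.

No — J and F are d-connected given ∅.

Bayes-Ball from J | ∅ reaches {F,G,N}.
F ∈ reach(J|∅) ⇒ J ⊥̸ F | ∅.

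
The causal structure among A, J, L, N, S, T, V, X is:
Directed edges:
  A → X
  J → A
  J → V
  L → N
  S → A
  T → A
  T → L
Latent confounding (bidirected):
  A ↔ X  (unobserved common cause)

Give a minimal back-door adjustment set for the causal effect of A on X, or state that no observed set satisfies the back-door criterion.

desc(A)\{A}={X}; candidates ⊆ {J,L,N,S,T,V}.
A↔X: latent back-door arc(s) into A.
size 0: {}; under {} A still reaches {J,L,N,S,T,V,X} ∋ X.
size 1: {J}, {L}, {N} …(+3); under {J} A still reaches {L,N,S,T,X} ∋ X.
size 2: {J,L}, {J,N}, {J,S} …(+12); under {J,L} A still reaches {S,T,X} ∋ X.
A↔X cannot be blocked by any observed set — no back-door set.

A→X: no observed back-door set.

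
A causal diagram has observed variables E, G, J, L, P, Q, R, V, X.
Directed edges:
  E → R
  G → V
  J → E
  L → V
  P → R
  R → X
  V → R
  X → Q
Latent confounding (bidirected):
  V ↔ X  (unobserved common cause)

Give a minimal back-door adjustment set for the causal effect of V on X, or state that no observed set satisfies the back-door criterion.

desc(V)\{V}={Q,R,X}; candidates ⊆ {E,G,J,L,P}.
V↔X: latent back-door arc(s) into V.
size 0: {}; under {} V still reaches {G,L,Q,X} ∋ X.
size 1: {E}, {G}, {J} …(+2); under {E} V still reaches {G,L,Q,X} ∋ X.
size 2: {E,G}, {E,J}, {E,L} …(+7); under {E,G} V still reaches {L,Q,X} ∋ X.
V↔X cannot be blocked by any observed set — no back-door set.

V→X: no observed back-door set.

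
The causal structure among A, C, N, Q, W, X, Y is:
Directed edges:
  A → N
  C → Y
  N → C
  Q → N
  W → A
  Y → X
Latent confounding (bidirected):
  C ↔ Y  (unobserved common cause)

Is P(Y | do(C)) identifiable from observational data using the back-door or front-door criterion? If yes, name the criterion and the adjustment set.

P(Y|do(C)): not identifiable (no BD/FD set).

desc(C)\{C}={X,Y}; candidates ⊆ {A,N,Q,W}.
C↔Y: latent back-door arc(s) into C.
size 0: {}; under {} C still reaches {A,N,Q,W,X,Y} ∋ Y.
size 1: {A}, {N}, {Q} …(+1); under {A} C still reaches {N,Q,X,Y} ∋ Y.
size 2: {A,N}, {A,Q}, {A,W} …(+3); under {A,N} C still reaches {X,Y} ∋ Y.
C↔Y cannot be blocked by any observed set — no back-door set.
No mediator lies on a directed C→…→Y path.
Neither criterion identifies P(Y|do(C)) in this graph.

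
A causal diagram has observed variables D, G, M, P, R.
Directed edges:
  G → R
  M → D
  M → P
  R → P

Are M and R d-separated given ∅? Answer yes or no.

Bayes-Ball from M | ∅ reaches {D,P}.
R ∉ reach(M|∅) ⇒ M ⊥ R | ∅.

Yes — M ⊥ R | ∅.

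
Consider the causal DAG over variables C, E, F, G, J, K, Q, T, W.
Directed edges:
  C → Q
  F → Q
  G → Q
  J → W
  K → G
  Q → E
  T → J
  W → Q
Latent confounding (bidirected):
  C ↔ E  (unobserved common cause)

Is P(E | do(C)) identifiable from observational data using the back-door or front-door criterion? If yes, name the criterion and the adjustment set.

desc(C)\{C}={E,Q}; candidates ⊆ {F,G,J,K,T,W}.
C↔E: latent back-door arc(s) into C.
size 0: {}; under {} C still reaches {E} ∋ E.
size 1: {F}, {G}, {J} …(+3); under {F} C still reaches {E} ∋ E.
size 2: {F,G}, {F,J}, {F,K} …(+12); under {F,G} C still reaches {E} ∋ E.
C↔E cannot be blocked by any observed set — no back-door set.
{Q}: (i) intercepts every directed C→E path; (ii) no back-door C→{Q}; (iii) {C} blocks every back-door {Q}→E. Front-door holds.
P(E|do(C)) = Σ_{Q} P(Q|C) Σ_{C'} P(E|Q,C')P(C').

P(E|do(C)): frontdoor, adjust for {Q}.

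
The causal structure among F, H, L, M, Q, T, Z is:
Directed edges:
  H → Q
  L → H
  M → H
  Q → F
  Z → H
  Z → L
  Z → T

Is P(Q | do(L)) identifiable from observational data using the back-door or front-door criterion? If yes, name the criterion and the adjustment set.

desc(L)\{L}={F,H,Q}; candidates ⊆ {M,T,Z}.
size 0: {}; under {} L still reaches {F,H,Q,T,Z} ∋ Q.
{Z}: L⊥Q given {Z} in G with L→· removed — back-door holds.
P(Q|do(L)) = Σ_{Z} P(Q|L,Z)·P(Z).

P(Q|do(L)): backdoor, adjust for {Z}.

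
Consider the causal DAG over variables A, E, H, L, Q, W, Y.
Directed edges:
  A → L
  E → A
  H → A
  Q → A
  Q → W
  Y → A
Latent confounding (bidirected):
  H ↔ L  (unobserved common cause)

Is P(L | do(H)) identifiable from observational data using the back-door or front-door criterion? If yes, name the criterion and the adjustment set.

desc(H)\{H}={A,L}; candidates ⊆ {E,Q,W,Y}.
H↔L: latent back-door arc(s) into H.
size 0: {}; under {} H still reaches {L} ∋ L.
size 1: {E}, {Q}, {W} …(+1); under {E} H still reaches {L} ∋ L.
size 2: {E,Q}, {E,W}, {E,Y} …(+3); under {E,Q} H still reaches {L} ∋ L.
H↔L cannot be blocked by any observed set — no back-door set.
{A}: (i) intercepts every directed H→L path; (ii) no back-door H→{A}; (iii) {H} blocks every back-door {A}→L. Front-door holds.
P(L|do(H)) = Σ_{A} P(A|H) Σ_{H'} P(L|A,H')P(H').

P(L|do(H)): frontdoor, adjust for {A}.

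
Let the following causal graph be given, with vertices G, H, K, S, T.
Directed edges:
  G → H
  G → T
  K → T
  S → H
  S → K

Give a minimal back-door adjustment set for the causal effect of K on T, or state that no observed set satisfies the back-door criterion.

K→T: minimal back-door set ∅.

desc(K)\{K}={T}; candidates ⊆ {G,H,S}.
∅: K⊥T given ∅ in G with K→· removed — back-door holds.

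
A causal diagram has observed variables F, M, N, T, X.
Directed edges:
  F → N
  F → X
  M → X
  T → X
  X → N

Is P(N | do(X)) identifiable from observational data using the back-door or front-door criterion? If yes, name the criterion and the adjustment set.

desc(X)\{X}={N}; candidates ⊆ {F,M,T}.
size 0: {}; under {} X still reaches {F,M,N,T} ∋ N.
{F}: X⊥N given {F} in G with X→· removed — back-door holds.
P(N|do(X)) = Σ_{F} P(N|X,F)·P(F).

P(N|do(X)): backdoor, adjust for {F}.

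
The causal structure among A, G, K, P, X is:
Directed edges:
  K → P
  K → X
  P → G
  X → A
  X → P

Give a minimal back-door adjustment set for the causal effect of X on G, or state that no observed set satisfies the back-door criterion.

X→G: minimal back-door set {K}.

desc(X)\{X}={A,G,P}; candidates ⊆ {K}.
size 0: {}; under {} X still reaches {G,K,P} ∋ G.
{K}: X⊥G given {K} in G with X→· removed — back-door holds.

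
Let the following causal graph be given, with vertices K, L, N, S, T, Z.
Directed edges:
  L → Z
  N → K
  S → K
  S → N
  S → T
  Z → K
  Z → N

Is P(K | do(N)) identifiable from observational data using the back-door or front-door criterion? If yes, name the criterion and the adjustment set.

P(K|do(N)): backdoor, adjust for {S, Z}.

desc(N)\{N}={K}; candidates ⊆ {L,S,T,Z}.
size 0: {}; under {} N still reaches {K,L,S,T,Z} ∋ K.
size 1: {L}, {S}, {T} …(+1); under {L} N still reaches {K,S,T,Z} ∋ K.
{S,Z}: N⊥K given {S,Z} in G with N→· removed — back-door holds.
P(K|do(N)) = Σ_{S,Z} P(K|N,S,Z)·P(S,Z).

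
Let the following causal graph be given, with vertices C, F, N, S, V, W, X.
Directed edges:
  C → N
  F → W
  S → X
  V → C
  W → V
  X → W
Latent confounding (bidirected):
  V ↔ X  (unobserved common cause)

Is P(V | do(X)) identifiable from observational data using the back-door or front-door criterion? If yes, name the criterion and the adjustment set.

desc(X)\{X}={C,N,V,W}; candidates ⊆ {F,S}.
X↔V: latent back-door arc(s) into X.
size 0: {}; under {} X still reaches {C,N,S,V} ∋ V.
size 1: {F}, {S}; under {F} X still reaches {C,N,S,V} ∋ V.
size 2: {F,S}; under {F,S} X still reaches {C,N,V} ∋ V.
X↔V cannot be blocked by any observed set — no back-door set.
{W}: (i) intercepts every directed X→V path; (ii) no back-door X→{W}; (iii) {X} blocks every back-door {W}→V. Front-door holds.
P(V|do(X)) = Σ_{W} P(W|X) Σ_{X'} P(V|W,X')P(X').

P(V|do(X)): frontdoor, adjust for {W}.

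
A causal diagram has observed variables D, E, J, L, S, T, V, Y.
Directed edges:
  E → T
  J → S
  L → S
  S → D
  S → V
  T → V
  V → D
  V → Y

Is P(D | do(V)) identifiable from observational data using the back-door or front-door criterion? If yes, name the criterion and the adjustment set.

P(D|do(V)): backdoor, adjust for {S}.

desc(V)\{V}={D,Y}; candidates ⊆ {E,J,L,S,T}.
size 0: {}; under {} V still reaches {D,E,J,L,S,T} ∋ D.
{S}: V⊥D given {S} in G with V→· removed — back-door holds.
P(D|do(V)) = Σ_{S} P(D|V,S)·P(S).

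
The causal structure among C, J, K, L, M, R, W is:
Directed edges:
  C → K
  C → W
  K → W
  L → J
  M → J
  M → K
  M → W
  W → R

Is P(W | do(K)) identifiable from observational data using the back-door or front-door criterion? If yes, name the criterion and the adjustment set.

desc(K)\{K}={R,W}; candidates ⊆ {C,J,L,M}.
size 0: {}; under {} K still reaches {C,J,M,R,W} ∋ W.
size 1: {C}, {J}, {L} …(+1); under {C} K still reaches {J,M,R,W} ∋ W.
{C,M}: K⊥W given {C,M} in G with K→· removed — back-door holds.
P(W|do(K)) = Σ_{C,M} P(W|K,C,M)·P(C,M).

P(W|do(K)): backdoor, adjust for {C, M}.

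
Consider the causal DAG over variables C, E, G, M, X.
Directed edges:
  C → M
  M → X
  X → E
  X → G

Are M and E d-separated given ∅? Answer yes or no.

No — M and E are d-connected given ∅.

Bayes-Ball from M | ∅ reaches {C,E,G,X}.
E ∈ reach(M|∅) ⇒ M ⊥̸ E | ∅.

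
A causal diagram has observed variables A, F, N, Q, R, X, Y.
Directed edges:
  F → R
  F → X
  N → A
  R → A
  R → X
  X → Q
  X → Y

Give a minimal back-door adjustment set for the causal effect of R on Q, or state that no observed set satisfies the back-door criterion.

R→Q: minimal back-door set {F}.

desc(R)\{R}={A,Q,X,Y}; candidates ⊆ {F,N}.
size 0: {}; under {} R still reaches {F,Q,X,Y} ∋ Q.
{F}: R⊥Q given {F} in G with R→· removed — back-door holds.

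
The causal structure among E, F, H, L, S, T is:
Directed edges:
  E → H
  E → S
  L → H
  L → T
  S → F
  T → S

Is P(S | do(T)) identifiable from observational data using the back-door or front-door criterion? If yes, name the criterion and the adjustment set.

desc(T)\{T}={F,S}; candidates ⊆ {E,H,L}.
∅: T⊥S given ∅ in G with T→· removed — back-door holds.
P(S|do(T)) = P(S|T) — no adjustment needed.

P(S|do(T)): backdoor, adjust for ∅.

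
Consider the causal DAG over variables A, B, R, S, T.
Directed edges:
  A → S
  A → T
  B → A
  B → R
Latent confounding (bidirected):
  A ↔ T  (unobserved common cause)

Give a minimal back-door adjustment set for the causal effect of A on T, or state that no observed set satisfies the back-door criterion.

A→T: no observed back-door set.

desc(A)\{A}={S,T}; candidates ⊆ {B,R}.
A↔T: latent back-door arc(s) into A.
size 0: {}; under {} A still reaches {B,R,T} ∋ T.
size 1: {B}, {R}; under {B} A still reaches {T} ∋ T.
size 2: {B,R}; under {B,R} A still reaches {T} ∋ T.
A↔T cannot be blocked by any observed set — no back-door set.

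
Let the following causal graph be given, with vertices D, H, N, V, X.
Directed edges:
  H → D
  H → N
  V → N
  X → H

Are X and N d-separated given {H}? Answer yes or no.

Yes — X ⊥ N | {H}.

Bayes-Ball from X | {H} reaches ∅.
N ∉ reach(X|{H}) ⇒ X ⊥ N | {H}.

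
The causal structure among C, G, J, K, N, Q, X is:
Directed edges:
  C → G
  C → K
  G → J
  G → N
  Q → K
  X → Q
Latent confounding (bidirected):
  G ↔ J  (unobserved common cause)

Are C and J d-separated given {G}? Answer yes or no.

No — C and J are d-connected given {G}.

Bayes-Ball from C | {G} reaches {J,K}.
J ∈ reach(C|{G}) ⇒ C ⊥̸ J | {G}.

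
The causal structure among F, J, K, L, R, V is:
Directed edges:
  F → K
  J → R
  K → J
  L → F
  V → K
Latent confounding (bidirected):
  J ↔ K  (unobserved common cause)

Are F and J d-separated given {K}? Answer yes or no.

No — F and J are d-connected given {K}.

Bayes-Ball from F | {K} reaches {J,L,R,V}.
J ∈ reach(F|{K}) ⇒ F ⊥̸ J | {K}.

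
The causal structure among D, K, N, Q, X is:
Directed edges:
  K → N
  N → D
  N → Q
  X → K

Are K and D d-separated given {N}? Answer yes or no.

Yes — K ⊥ D | {N}.

Bayes-Ball from K | {N} reaches {X}.
D ∉ reach(K|{N}) ⇒ K ⊥ D | {N}.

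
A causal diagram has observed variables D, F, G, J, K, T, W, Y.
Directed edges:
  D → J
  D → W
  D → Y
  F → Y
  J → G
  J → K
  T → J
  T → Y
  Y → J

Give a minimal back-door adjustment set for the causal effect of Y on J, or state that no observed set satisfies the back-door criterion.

Y→J: minimal back-door set {D, T}.

desc(Y)\{Y}={G,J,K}; candidates ⊆ {D,F,T,W}.
size 0: {}; under {} Y still reaches {D,F,G,J,K,T,W} ∋ J.
size 1: {D}, {F}, {T} …(+1); under {D} Y still reaches {F,G,J,K,T} ∋ J.
{D,T}: Y⊥J given {D,T} in G with Y→· removed — back-door holds.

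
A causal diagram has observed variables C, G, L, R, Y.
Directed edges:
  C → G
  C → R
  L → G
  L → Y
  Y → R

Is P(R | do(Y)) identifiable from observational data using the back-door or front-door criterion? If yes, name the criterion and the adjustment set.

P(R|do(Y)): backdoor, adjust for ∅.

desc(Y)\{Y}={R}; candidates ⊆ {C,G,L}.
∅: Y⊥R given ∅ in G with Y→· removed — back-door holds.
P(R|do(Y)) = P(R|Y) — no adjustment needed.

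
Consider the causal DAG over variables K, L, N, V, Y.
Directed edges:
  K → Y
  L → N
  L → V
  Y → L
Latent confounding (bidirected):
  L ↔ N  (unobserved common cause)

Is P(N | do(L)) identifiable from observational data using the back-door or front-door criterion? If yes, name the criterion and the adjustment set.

P(N|do(L)): not identifiable (no BD/FD set).

desc(L)\{L}={N,V}; candidates ⊆ {K,Y}.
L↔N: latent back-door arc(s) into L.
size 0: {}; under {} L still reaches {K,N,Y} ∋ N.
size 1: {K}, {Y}; under {K} L still reaches {N,Y} ∋ N.
size 2: {K,Y}; under {K,Y} L still reaches {N} ∋ N.
L↔N cannot be blocked by any observed set — no back-door set.
No mediator lies on a directed L→…→N path.
Neither criterion identifies P(N|do(L)) in this graph.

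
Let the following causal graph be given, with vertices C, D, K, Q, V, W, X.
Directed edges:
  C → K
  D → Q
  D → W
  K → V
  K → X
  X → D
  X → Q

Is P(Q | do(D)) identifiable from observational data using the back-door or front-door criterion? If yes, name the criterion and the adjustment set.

P(Q|do(D)): backdoor, adjust for {X}.

desc(D)\{D}={Q,W}; candidates ⊆ {C,K,V,X}.
size 0: {}; under {} D still reaches {C,K,Q,V,X} ∋ Q.
{X}: D⊥Q given {X} in G with D→· removed — back-door holds.
P(Q|do(D)) = Σ_{X} P(Q|D,X)·P(X).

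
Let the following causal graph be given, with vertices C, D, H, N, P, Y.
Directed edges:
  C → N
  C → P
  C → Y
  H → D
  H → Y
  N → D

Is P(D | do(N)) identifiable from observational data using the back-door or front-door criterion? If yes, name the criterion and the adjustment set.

desc(N)\{N}={D}; candidates ⊆ {C,H,P,Y}.
∅: N⊥D given ∅ in G with N→· removed — back-door holds.
P(D|do(N)) = P(D|N) — no adjustment needed.

P(D|do(N)): backdoor, adjust for ∅.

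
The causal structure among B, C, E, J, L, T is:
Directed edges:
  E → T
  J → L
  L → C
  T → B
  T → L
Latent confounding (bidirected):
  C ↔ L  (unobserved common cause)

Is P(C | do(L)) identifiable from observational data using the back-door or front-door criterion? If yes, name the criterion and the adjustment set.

desc(L)\{L}={C}; candidates ⊆ {B,E,J,T}.
L↔C: latent back-door arc(s) into L.
size 0: {}; under {} L still reaches {B,C,E,J,T} ∋ C.
size 1: {B}, {E}, {J} …(+1); under {B} L still reaches {C,E,J,T} ∋ C.
size 2: {B,E}, {B,J}, {B,T} …(+3); under {B,E} L still reaches {C,J,T} ∋ C.
L↔C cannot be blocked by any observed set — no back-door set.
No mediator lies on a directed L→…→C path.
Neither criterion identifies P(C|do(L)) in this graph.

P(C|do(L)): not identifiable (no BD/FD set).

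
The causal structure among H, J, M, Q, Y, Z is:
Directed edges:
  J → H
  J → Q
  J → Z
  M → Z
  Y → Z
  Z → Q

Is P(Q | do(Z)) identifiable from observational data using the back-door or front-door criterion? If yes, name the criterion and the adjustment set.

desc(Z)\{Z}={Q}; candidates ⊆ {H,J,M,Y}.
size 0: {}; under {} Z still reaches {H,J,M,Q,Y} ∋ Q.
{J}: Z⊥Q given {J} in G with Z→· removed — back-door holds.
P(Q|do(Z)) = Σ_{J} P(Q|Z,J)·P(J).

P(Q|do(Z)): backdoor, adjust for {J}.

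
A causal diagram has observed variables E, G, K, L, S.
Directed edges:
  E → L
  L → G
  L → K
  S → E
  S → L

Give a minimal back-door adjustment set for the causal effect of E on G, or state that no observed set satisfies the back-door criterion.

desc(E)\{E}={G,K,L}; candidates ⊆ {S}.
size 0: {}; under {} E still reaches {G,K,L,S} ∋ G.
{S}: E⊥G given {S} in G with E→· removed — back-door holds.

E→G: minimal back-door set {S}.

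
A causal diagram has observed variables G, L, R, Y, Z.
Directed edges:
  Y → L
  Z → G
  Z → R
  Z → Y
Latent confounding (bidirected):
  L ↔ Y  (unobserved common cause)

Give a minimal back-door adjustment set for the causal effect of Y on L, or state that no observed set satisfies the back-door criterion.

Y→L: no observed back-door set.

desc(Y)\{Y}={L}; candidates ⊆ {G,R,Z}.
Y↔L: latent back-door arc(s) into Y.
size 0: {}; under {} Y still reaches {G,L,R,Z} ∋ L.
size 1: {G}, {R}, {Z}; under {G} Y still reaches {L,R,Z} ∋ L.
size 2: {G,R}, {G,Z}, {R,Z}; under {G,R} Y still reaches {L,Z} ∋ L.
Y↔L cannot be blocked by any observed set — no back-door set.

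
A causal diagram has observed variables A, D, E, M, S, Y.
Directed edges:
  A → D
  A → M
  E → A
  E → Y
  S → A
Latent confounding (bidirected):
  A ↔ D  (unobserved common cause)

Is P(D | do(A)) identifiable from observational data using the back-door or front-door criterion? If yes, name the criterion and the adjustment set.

desc(A)\{A}={D,M}; candidates ⊆ {E,S,Y}.
A↔D: latent back-door arc(s) into A.
size 0: {}; under {} A still reaches {D,E,S,Y} ∋ D.
size 1: {E}, {S}, {Y}; under {E} A still reaches {D,S} ∋ D.
size 2: {E,S}, {E,Y}, {S,Y}; under {E,S} A still reaches {D} ∋ D.
A↔D cannot be blocked by any observed set — no back-door set.
No mediator lies on a directed A→…→D path.
Neither criterion identifies P(D|do(A)) in this graph.

P(D|do(A)): not identifiable (no BD/FD set).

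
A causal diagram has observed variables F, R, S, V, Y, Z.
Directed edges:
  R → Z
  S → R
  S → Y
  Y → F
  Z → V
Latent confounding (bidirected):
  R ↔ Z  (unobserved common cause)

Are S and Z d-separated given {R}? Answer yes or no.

No — S and Z are d-connected given {R}.

Bayes-Ball from S | {R} reaches {F,V,Y,Z}.
Z ∈ reach(S|{R}) ⇒ S ⊥̸ Z | {R}.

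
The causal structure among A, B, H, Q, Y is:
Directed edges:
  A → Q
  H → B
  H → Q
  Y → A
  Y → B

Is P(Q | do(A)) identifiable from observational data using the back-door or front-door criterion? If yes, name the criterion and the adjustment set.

desc(A)\{A}={Q}; candidates ⊆ {B,H,Y}.
∅: A⊥Q given ∅ in G with A→· removed — back-door holds.
P(Q|do(A)) = P(Q|A) — no adjustment needed.

P(Q|do(A)): backdoor, adjust for ∅.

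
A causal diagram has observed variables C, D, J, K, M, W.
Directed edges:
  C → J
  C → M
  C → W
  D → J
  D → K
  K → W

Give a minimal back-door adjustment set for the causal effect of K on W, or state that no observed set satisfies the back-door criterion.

desc(K)\{K}={W}; candidates ⊆ {C,D,J,M}.
∅: K⊥W given ∅ in G with K→· removed — back-door holds.

K→W: minimal back-door set ∅.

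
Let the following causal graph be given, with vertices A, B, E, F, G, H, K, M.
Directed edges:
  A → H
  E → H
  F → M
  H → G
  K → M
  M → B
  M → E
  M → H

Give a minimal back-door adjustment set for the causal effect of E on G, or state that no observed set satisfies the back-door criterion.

E→G: minimal back-door set {M}.

desc(E)\{E}={G,H}; candidates ⊆ {A,B,F,K,M}.
size 0: {}; under {} E still reaches {B,F,G,H,K,M} ∋ G.
{M}: E⊥G given {M} in G with E→· removed — back-door holds.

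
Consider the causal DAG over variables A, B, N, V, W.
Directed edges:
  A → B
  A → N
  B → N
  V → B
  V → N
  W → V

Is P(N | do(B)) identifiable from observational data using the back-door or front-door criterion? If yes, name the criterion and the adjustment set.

P(N|do(B)): backdoor, adjust for {A, V}.

desc(B)\{B}={N}; candidates ⊆ {A,V,W}.
size 0: {}; under {} B still reaches {A,N,V,W} ∋ N.
size 1: {A}, {V}, {W}; under {A} B still reaches {N,V,W} ∋ N.
{A,V}: B⊥N given {A,V} in G with B→· removed — back-door holds.
P(N|do(B)) = Σ_{A,V} P(N|B,A,V)·P(A,V).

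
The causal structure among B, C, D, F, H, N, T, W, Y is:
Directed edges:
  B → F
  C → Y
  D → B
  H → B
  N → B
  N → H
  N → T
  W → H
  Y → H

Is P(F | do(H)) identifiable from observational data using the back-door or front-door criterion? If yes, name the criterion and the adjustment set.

P(F|do(H)): backdoor, adjust for {N}.

desc(H)\{H}={B,F}; candidates ⊆ {C,D,N,T,W,Y}.
size 0: {}; under {} H still reaches {B,C,F,N,T,W,Y} ∋ F.
{N}: H⊥F given {N} in G with H→· removed — back-door holds.
P(F|do(H)) = Σ_{N} P(F|H,N)·P(N).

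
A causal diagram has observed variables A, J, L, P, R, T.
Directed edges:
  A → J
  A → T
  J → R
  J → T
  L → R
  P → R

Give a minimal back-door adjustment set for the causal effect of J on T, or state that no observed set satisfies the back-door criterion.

desc(J)\{J}={R,T}; candidates ⊆ {A,L,P}.
size 0: {}; under {} J still reaches {A,T} ∋ T.
{A}: J⊥T given {A} in G with J→· removed — back-door holds.

J→T: minimal back-door set {A}.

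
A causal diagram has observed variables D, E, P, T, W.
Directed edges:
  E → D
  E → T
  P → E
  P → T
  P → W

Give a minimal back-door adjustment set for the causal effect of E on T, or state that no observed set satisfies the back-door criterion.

E→T: minimal back-door set {P}.

desc(E)\{E}={D,T}; candidates ⊆ {P,W}.
size 0: {}; under {} E still reaches {P,T,W} ∋ T.
{P}: E⊥T given {P} in G with E→· removed — back-door holds.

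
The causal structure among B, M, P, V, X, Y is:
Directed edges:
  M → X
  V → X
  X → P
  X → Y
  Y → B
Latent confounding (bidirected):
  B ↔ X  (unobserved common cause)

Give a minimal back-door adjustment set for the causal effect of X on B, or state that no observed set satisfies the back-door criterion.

desc(X)\{X}={B,P,Y}; candidates ⊆ {M,V}.
X↔B: latent back-door arc(s) into X.
size 0: {}; under {} X still reaches {B,M,V} ∋ B.
size 1: {M}, {V}; under {M} X still reaches {B,V} ∋ B.
size 2: {M,V}; under {M,V} X still reaches {B} ∋ B.
X↔B cannot be blocked by any observed set — no back-door set.

X→B: no observed back-door set.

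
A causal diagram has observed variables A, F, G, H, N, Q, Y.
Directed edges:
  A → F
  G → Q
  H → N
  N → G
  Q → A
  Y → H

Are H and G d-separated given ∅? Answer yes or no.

No — H and G are d-connected given ∅.

Bayes-Ball from H | ∅ reaches {A,F,G,N,Q,Y}.
G ∈ reach(H|∅) ⇒ H ⊥̸ G | ∅.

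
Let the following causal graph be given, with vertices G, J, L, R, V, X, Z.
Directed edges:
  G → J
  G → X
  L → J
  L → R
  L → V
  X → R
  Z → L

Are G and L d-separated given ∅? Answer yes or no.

Bayes-Ball from G | ∅ reaches {J,R,X}.
L ∉ reach(G|∅) ⇒ G ⊥ L | ∅.

Yes — G ⊥ L | ∅.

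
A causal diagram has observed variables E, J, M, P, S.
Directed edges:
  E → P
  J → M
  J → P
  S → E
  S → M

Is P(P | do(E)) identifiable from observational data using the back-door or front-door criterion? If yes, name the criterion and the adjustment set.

P(P|do(E)): backdoor, adjust for ∅.

desc(E)\{E}={P}; candidates ⊆ {J,M,S}.
∅: E⊥P given ∅ in G with E→· removed — back-door holds.
P(P|do(E)) = P(P|E) — no adjustment needed.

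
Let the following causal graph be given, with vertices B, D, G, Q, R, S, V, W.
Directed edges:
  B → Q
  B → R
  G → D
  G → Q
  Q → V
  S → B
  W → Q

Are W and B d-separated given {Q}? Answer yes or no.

Bayes-Ball from W | {Q} reaches {B,D,G,R,S}.
B ∈ reach(W|{Q}) ⇒ W ⊥̸ B | {Q}.

No — W and B are d-connected given {Q}.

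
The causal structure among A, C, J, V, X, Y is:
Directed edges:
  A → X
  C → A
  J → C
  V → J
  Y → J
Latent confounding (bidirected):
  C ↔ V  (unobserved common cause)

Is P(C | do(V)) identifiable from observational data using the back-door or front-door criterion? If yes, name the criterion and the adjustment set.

P(C|do(V)): frontdoor, adjust for {J}.

desc(V)\{V}={A,C,J,X}; candidates ⊆ {Y}.
V↔C: latent back-door arc(s) into V.
size 0: {}; under {} V still reaches {A,C,X} ∋ C.
size 1: {Y}; under {Y} V still reaches {A,C,X} ∋ C.
V↔C cannot be blocked by any observed set — no back-door set.
{J}: (i) intercepts every directed V→C path; (ii) no back-door V→{J}; (iii) {V} blocks every back-door {J}→C. Front-door holds.
P(C|do(V)) = Σ_{J} P(J|V) Σ_{V'} P(C|J,V')P(V').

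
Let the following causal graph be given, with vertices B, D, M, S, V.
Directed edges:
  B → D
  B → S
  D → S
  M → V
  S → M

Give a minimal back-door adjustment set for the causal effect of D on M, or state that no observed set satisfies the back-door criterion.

D→M: minimal back-door set {B}.

desc(D)\{D}={M,S,V}; candidates ⊆ {B}.
size 0: {}; under {} D still reaches {B,M,S,V} ∋ M.
{B}: D⊥M given {B} in G with D→· removed — back-door holds.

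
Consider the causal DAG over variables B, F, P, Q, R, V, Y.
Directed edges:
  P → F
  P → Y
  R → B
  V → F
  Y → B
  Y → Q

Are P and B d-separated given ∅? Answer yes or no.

Bayes-Ball from P | ∅ reaches {B,F,Q,Y}.
B ∈ reach(P|∅) ⇒ P ⊥̸ B | ∅.

No — P and B are d-connected given ∅.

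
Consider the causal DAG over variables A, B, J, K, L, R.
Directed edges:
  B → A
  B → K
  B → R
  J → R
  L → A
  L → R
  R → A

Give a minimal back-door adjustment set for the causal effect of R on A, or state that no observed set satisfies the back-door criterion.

desc(R)\{R}={A}; candidates ⊆ {B,J,K,L}.
size 0: {}; under {} R still reaches {A,B,J,K,L} ∋ A.
size 1: {B}, {J}, {K} …(+1); under {B} R still reaches {A,J,L} ∋ A.
{B,L}: R⊥A given {B,L} in G with R→· removed — back-door holds.

R→A: minimal back-door set {B, L}.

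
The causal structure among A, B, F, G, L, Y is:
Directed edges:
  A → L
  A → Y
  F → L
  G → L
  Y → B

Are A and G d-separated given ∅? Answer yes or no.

Bayes-Ball from A | ∅ reaches {B,L,Y}.
G ∉ reach(A|∅) ⇒ A ⊥ G | ∅.

Yes — A ⊥ G | ∅.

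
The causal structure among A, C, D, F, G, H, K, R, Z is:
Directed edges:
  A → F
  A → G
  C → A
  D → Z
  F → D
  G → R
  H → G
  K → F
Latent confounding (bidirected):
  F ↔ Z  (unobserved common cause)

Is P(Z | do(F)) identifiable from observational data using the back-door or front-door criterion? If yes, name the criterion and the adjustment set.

P(Z|do(F)): frontdoor, adjust for {D}.

desc(F)\{F}={D,Z}; candidates ⊆ {A,C,G,H,K,R}.
F↔Z: latent back-door arc(s) into F.
size 0: {}; under {} F still reaches {A,C,G,K,R,Z} ∋ Z.
size 1: {A}, {C}, {G} …(+3); under {A} F still reaches {K,Z} ∋ Z.
size 2: {A,C}, {A,G}, {A,H} …(+12); under {A,C} F still reaches {K,Z} ∋ Z.
F↔Z cannot be blocked by any observed set — no back-door set.
{D}: (i) intercepts every directed F→Z path; (ii) no back-door F→{D}; (iii) {F} blocks every back-door {D}→Z. Front-door holds.
P(Z|do(F)) = Σ_{D} P(D|F) Σ_{F'} P(Z|D,F')P(F').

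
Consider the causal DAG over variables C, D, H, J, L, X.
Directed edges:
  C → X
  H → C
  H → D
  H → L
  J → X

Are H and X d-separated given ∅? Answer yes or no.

No — H and X are d-connected given ∅.

Bayes-Ball from H | ∅ reaches {C,D,L,X}.
X ∈ reach(H|∅) ⇒ H ⊥̸ X | ∅.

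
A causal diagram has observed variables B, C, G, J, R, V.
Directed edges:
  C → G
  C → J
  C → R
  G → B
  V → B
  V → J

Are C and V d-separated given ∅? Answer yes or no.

Bayes-Ball from C | ∅ reaches {B,G,J,R}.
V ∉ reach(C|∅) ⇒ C ⊥ V | ∅.

Yes — C ⊥ V | ∅.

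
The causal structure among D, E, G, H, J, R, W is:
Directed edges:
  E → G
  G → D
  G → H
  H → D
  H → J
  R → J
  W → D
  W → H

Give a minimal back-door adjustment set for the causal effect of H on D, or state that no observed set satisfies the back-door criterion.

desc(H)\{H}={D,J}; candidates ⊆ {E,G,R,W}.
size 0: {}; under {} H still reaches {D,E,G,W} ∋ D.
size 1: {E}, {G}, {R} …(+1); under {E} H still reaches {D,G,W} ∋ D.
{G,W}: H⊥D given {G,W} in G with H→· removed — back-door holds.

H→D: minimal back-door set {G, W}.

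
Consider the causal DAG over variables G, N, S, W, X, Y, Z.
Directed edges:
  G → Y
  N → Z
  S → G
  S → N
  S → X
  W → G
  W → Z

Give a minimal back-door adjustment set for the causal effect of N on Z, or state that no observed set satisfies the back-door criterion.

N→Z: minimal back-door set ∅.

desc(N)\{N}={Z}; candidates ⊆ {G,S,W,X,Y}.
∅: N⊥Z given ∅ in G with N→· removed — back-door holds.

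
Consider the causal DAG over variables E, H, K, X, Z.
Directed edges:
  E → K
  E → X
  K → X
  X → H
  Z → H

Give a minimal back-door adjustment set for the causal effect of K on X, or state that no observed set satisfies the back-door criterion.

desc(K)\{K}={H,X}; candidates ⊆ {E,Z}.
size 0: {}; under {} K still reaches {E,H,X} ∋ X.
{E}: K⊥X given {E} in G with K→· removed — back-door holds.

K→X: minimal back-door set {E}.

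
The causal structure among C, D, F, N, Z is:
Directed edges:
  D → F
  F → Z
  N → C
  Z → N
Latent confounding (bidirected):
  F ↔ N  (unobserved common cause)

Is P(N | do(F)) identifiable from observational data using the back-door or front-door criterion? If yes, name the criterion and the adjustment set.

desc(F)\{F}={C,N,Z}; candidates ⊆ {D}.
F↔N: latent back-door arc(s) into F.
size 0: {}; under {} F still reaches {C,D,N} ∋ N.
size 1: {D}; under {D} F still reaches {C,N} ∋ N.
F↔N cannot be blocked by any observed set — no back-door set.
{Z}: (i) intercepts every directed F→N path; (ii) no back-door F→{Z}; (iii) {F} blocks every back-door {Z}→N. Front-door holds.
P(N|do(F)) = Σ_{Z} P(Z|F) Σ_{F'} P(N|Z,F')P(F').

P(N|do(F)): frontdoor, adjust for {Z}.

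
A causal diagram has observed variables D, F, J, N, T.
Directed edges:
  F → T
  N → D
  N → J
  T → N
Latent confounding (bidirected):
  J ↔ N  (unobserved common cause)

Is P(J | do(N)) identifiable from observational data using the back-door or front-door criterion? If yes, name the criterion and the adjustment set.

desc(N)\{N}={D,J}; candidates ⊆ {F,T}.
N↔J: latent back-door arc(s) into N.
size 0: {}; under {} N still reaches {F,J,T} ∋ J.
size 1: {F}, {T}; under {F} N still reaches {J,T} ∋ J.
size 2: {F,T}; under {F,T} N still reaches {J} ∋ J.
N↔J cannot be blocked by any observed set — no back-door set.
No mediator lies on a directed N→…→J path.
Neither criterion identifies P(J|do(N)) in this graph.

P(J|do(N)): not identifiable (no BD/FD set).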